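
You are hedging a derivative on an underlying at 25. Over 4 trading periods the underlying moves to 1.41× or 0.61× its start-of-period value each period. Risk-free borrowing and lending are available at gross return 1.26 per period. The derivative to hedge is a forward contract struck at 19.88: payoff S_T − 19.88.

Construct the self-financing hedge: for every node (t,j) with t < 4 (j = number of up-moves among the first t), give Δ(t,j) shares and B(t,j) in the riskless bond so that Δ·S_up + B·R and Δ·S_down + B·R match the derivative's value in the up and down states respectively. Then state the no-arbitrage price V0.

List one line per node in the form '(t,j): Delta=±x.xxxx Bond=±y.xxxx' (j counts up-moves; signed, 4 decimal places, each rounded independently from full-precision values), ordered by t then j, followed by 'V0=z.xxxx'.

Under the risk-neutral measure, an up-move has probability p* = (R−d)/(u−d) = 0.8125 and values discount at R = 1.26.
Payoff layer (t=4): V(4,0)=-16.4185, V(4,1)=-11.8789, V(4,2)=-1.3857, V(4,3)=22.8691, V(4,4)=78.9335
  t=3,j=0: stock 5.6745 → up 8.0011 (V=-11.8789), down 3.4615 (V=-16.4185). Price -10.1033; hedge Δ=1.0000, bond B=-15.7778.
  t=3,j=1: stock 13.1165 → up 18.4943 (V=-1.3857), down 8.0011 (V=-11.8789). Price -2.6613; hedge Δ=1.0000, bond B=-15.7778.
  t=3,j=2: stock 30.3185 → up 42.7491 (V=22.8691), down 18.4943 (V=-1.3857). Price 14.5407; hedge Δ=1.0000, bond B=-15.7778.
  t=3,j=3: stock 70.0805 → up 98.8135 (V=78.9335), down 42.7491 (V=22.8691). Price 54.3027; hedge Δ=1.0000, bond B=-15.7778.
  t=2,j=0: stock 9.3025 → up 13.1165 (V=-2.6613), down 5.6745 (V=-10.1033). Price -3.2195; hedge Δ=1.0000, bond B=-12.5220.
  t=2,j=1: stock 21.5025 → up 30.3185 (V=14.5407), down 13.1165 (V=-2.6613). Price 8.9805; hedge Δ=1.0000, bond B=-12.5220.
  t=2,j=2: stock 49.7025 → up 70.0805 (V=54.3027), down 30.3185 (V=14.5407). Price 37.1805; hedge Δ=1.0000, bond B=-12.5220.
  t=1,j=0: stock 15.2500 → up 21.5025 (V=8.9805), down 9.3025 (V=-3.2195). Price 5.3119; hedge Δ=1.0000, bond B=-9.9381.
  t=1,j=1: stock 35.2500 → up 49.7025 (V=37.1805), down 21.5025 (V=8.9805). Price 25.3119; hedge Δ=1.0000, bond B=-9.9381.
  t=0,j=0: stock 25.0000 → up 35.2500 (V=25.3119), down 15.2500 (V=5.3119). Price 17.1126; hedge Δ=1.0000, bond B=-7.8874.
The time-0 hedge costs 17.1126, which is the no-arbitrage price.

(0,0): Delta=1.0000 Bond=-7.8874
(1,0): Delta=1.0000 Bond=-9.9381
(1,1): Delta=1.0000 Bond=-9.9381
(2,0): Delta=1.0000 Bond=-12.5220
(2,1): Delta=1.0000 Bond=-12.5220
(2,2): Delta=1.0000 Bond=-12.5220
(3,0): Delta=1.0000 Bond=-15.7778
(3,1): Delta=1.0000 Bond=-15.7778
(3,2): Delta=1.0000 Bond=-15.7778
(3,3): Delta=1.0000 Bond=-15.7778
V0=17.1126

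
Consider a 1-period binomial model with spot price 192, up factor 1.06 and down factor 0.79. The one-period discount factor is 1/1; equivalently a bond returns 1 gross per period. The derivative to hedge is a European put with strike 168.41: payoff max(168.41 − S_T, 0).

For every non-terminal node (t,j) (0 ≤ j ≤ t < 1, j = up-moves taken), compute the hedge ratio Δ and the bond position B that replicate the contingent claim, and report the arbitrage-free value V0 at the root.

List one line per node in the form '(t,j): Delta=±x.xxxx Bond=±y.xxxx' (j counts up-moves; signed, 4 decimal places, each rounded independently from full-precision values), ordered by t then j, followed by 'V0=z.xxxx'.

No-arbitrage ⇒ martingale measure with p* = (R−d)/(u−d) = 0.7778.
At expiry t=1: V(1,0)=16.7300, V(1,1)=0.0000
(0,0): S=192.0000. Δ = (V_up−V_dn)/(S_up−S_dn) = (0.0000−16.7300)/(203.5200−151.6800) = -0.3227. V = [p*·0.0000 + (1−p*)·16.7300]/1 = 3.7178. B = V − Δ·S = 65.6807.
Each (Δ,B) replicates both successor values, so the strategy is self-financing and V0 is arbitrage-free.

(0,0): Delta=-0.3227 Bond=65.6807
V0=3.7178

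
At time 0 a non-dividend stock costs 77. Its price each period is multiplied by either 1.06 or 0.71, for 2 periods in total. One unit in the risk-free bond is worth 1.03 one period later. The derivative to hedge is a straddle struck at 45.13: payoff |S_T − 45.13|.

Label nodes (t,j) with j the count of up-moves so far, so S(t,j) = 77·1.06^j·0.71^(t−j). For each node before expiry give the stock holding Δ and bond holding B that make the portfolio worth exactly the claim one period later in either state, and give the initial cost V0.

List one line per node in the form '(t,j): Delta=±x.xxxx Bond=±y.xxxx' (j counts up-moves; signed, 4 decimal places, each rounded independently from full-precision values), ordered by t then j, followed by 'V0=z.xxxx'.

(0,0): Delta=0.9610 Bond=-39.4493
(1,0): Delta=0.3400 Bond=-6.6829
(1,1): Delta=1.0000 Bond=-43.8155
V0=34.5481

Risk-neutral probability p* = (R−d)/(u−d) = (1.03−0.71)/(1.06−0.71) = 0.9143.
Terminal values V(2,·): V(2,0)=6.3143, V(2,1)=12.8202, V(2,2)=41.3872
Node (1,0) S=54.6700: V=(p*·12.8202+(1−p*)·6.3143)/1.03=11.9054; Δ=(12.8202−6.3143)/(57.9502−38.8157)=0.3400; B=V−Δ·S=-6.6829
Node (1,1) S=81.6200: V=(p*·41.3872+(1−p*)·12.8202)/1.03=37.8045; Δ=(41.3872−12.8202)/(86.5172−57.9502)=1.0000; B=V−Δ·S=-43.8155
Node (0,0) S=77.0000: V=(p*·37.8045+(1−p*)·11.9054)/1.03=34.5481; Δ=(37.8045−11.9054)/(81.6200−54.6700)=0.9610; B=V−Δ·S=-39.4493
Check: Δ(0,0)·S0 + B(0,0) = 34.5481 = V0.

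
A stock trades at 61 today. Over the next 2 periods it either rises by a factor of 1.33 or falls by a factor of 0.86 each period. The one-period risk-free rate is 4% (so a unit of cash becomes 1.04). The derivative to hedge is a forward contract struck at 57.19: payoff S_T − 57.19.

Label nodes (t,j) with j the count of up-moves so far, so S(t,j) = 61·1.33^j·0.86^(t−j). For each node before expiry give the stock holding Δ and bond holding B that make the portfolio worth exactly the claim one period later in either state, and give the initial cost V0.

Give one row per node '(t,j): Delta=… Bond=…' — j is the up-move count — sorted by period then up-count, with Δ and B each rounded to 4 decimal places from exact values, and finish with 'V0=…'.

The replicating-portfolio and risk-neutral prices coincide; use p* = (1.04−0.86)/(1.33−0.86) = 0.3830 for the latter.
Terminal payoffs: V(2,0)=-12.0744, V(2,1)=12.5818, V(2,2)=50.7129
  t=1,j=0: stock 52.4600 → up 69.7718 (V=12.5818), down 45.1156 (V=-12.0744). Price -2.5304; hedge Δ=1.0000, bond B=-54.9904.
  t=1,j=1: stock 81.1300 → up 107.9029 (V=50.7129), down 69.7718 (V=12.5818). Price 26.1396; hedge Δ=1.0000, bond B=-54.9904.
  t=0,j=0: stock 61.0000 → up 81.1300 (V=26.1396), down 52.4600 (V=-2.5304). Price 8.1246; hedge Δ=1.0000, bond B=-52.8754.
Check: Δ(0,0)·S0 + B(0,0) = 8.1246 = V0.

(0,0): Delta=1.0000 Bond=-52.8754
(1,0): Delta=1.0000 Bond=-54.9904
(1,1): Delta=1.0000 Bond=-54.9904
V0=8.1246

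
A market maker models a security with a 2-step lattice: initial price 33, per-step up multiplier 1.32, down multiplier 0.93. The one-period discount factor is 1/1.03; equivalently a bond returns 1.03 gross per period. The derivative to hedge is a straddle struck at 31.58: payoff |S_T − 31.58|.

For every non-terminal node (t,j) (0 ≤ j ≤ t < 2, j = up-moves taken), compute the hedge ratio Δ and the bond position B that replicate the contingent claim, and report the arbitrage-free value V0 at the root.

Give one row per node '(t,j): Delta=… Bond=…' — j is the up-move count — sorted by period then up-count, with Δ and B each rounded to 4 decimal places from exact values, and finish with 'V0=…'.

The replicating-portfolio and risk-neutral prices coincide; use p* = (1.03−0.93)/(1.32−0.93) = 0.2564 for the latter.
At expiry t=2: V(2,0)=3.0383, V(2,1)=8.9308, V(2,2)=25.9192
Node (1,0) S=30.6900: V=(p*·8.9308+(1−p*)·3.0383)/1.03=4.4167; Δ=(8.9308−3.0383)/(40.5108−28.5417)=0.4923; B=V−Δ·S=-10.6923
Node (1,1) S=43.5600: V=(p*·25.9192+(1−p*)·8.9308)/1.03=12.8998; Δ=(25.9192−8.9308)/(57.4992−40.5108)=1.0000; B=V−Δ·S=-30.6602
Node (0,0) S=33.0000: V=(p*·12.8998+(1−p*)·4.4167)/1.03=6.3999; Δ=(12.8998−4.4167)/(43.5600−30.6900)=0.6591; B=V−Δ·S=-15.3517
Each (Δ,B) replicates both successor values, so the strategy is self-financing and V0 is arbitrage-free.

(0,0): Delta=0.6591 Bond=-15.3517
(1,0): Delta=0.4923 Bond=-10.6923
(1,1): Delta=1.0000 Bond=-30.6602
V0=6.3999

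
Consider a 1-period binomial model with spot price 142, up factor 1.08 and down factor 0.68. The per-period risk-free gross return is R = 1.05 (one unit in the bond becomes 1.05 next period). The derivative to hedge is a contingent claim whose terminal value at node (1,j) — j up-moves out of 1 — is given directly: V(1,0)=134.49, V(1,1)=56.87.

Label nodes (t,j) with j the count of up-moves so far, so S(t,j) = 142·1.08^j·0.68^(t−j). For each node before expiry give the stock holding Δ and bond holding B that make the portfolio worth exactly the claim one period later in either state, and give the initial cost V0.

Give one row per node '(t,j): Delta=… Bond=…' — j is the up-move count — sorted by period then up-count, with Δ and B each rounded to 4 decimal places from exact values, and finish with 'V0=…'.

(0,0): Delta=-1.3665 Bond=253.7562
V0=59.7062

The replicating-portfolio and risk-neutral prices coincide; use p* = (1.05−0.68)/(1.08−0.68) = 0.9250 for the latter.
Terminal payoffs: V(1,0)=134.4900, V(1,1)=56.8700
  t=0,j=0: stock 142.0000 → up 153.3600 (V=56.8700), down 96.5600 (V=134.4900). Price 59.7062; hedge Δ=-1.3665, bond B=253.7562.
Check: Δ(0,0)·S0 + B(0,0) = 59.7062 = V0.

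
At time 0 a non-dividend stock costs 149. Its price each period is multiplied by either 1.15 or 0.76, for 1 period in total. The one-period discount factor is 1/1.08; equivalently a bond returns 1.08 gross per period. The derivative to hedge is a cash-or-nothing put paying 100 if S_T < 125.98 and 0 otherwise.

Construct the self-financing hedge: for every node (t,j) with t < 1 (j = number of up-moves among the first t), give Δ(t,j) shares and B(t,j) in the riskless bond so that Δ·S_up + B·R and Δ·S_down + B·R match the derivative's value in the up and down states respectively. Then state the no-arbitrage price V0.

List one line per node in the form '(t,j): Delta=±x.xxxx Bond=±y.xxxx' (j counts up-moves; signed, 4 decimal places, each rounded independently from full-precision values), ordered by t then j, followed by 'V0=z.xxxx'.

Since d<R<u, set p* = (R−d)/(u−d) = 0.8205; price each node as the discounted p*-expectation of its children.
At expiry t=1: V(1,0)=100.0000, V(1,1)=0.0000
Node (0,0) S=149.0000: V=(p*·0.0000+(1−p*)·100.0000)/1.08=16.6192; Δ=(0.0000−100.0000)/(171.3500−113.2400)=-1.7209; B=V−Δ·S=273.0294
Check: Δ(0,0)·S0 + B(0,0) = 16.6192 = V0.

(0,0): Delta=-1.7209 Bond=273.0294
V0=16.6192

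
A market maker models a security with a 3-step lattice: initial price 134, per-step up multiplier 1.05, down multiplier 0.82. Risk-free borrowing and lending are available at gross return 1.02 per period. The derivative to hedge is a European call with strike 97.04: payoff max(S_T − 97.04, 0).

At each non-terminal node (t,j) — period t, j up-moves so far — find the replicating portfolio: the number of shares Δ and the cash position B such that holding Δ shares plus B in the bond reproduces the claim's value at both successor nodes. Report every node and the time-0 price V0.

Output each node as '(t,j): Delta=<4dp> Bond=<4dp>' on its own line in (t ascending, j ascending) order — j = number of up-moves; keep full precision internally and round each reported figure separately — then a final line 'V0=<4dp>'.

(0,0): Delta=0.9718 Bond=-87.5126
(1,0): Delta=0.8131 Bond=-71.8213
(1,1): Delta=0.9904 Bond=-91.8791
(2,0): Delta=0.0000 Bond=0.0000
(2,1): Delta=0.9083 Bond=-84.2464
(2,2): Delta=1.0000 Bond=-95.1373
V0=42.7072

Under the risk-neutral measure, an up-move has probability p* = (R−d)/(u−d) = 0.8696 and values discount at R = 1.02.
Terminal payoffs: V(3,0)=0.0000, V(3,1)=0.0000, V(3,2)=24.1027, V(3,3)=58.0818
(2,0): S=90.1016. Δ = (V_up−V_dn)/(S_up−S_dn) = (0.0000−0.0000)/(94.6067−73.8833) = 0.0000. V = [p*·0.0000 + (1−p*)·0.0000]/1.02 = 0.0000. B = V − Δ·S = 0.0000.
(2,1): S=115.3740. Δ = (V_up−V_dn)/(S_up−S_dn) = (24.1027−0.0000)/(121.1427−94.6067) = 0.9083. V = [p*·24.1027 + (1−p*)·0.0000]/1.02 = 20.5479. B = V − Δ·S = -84.2464.
(2,2): S=147.7350. Δ = (V_up−V_dn)/(S_up−S_dn) = (58.0818−24.1027)/(155.1218−121.1427) = 1.0000. V = [p*·58.0818 + (1−p*)·24.1027]/1.02 = 52.5977. B = V − Δ·S = -95.1373.
(1,0): S=109.8800. Δ = (V_up−V_dn)/(S_up−S_dn) = (20.5479−0.0000)/(115.3740−90.1016) = 0.8131. V = [p*·20.5479 + (1−p*)·0.0000]/1.02 = 17.5174. B = V − Δ·S = -71.8213.
(1,1): S=140.7000. Δ = (V_up−V_dn)/(S_up−S_dn) = (52.5977−20.5479)/(147.7350−115.3740) = 0.9904. V = [p*·52.5977 + (1−p*)·20.5479]/1.02 = 47.4680. B = V − Δ·S = -91.8791.
(0,0): S=134.0000. Δ = (V_up−V_dn)/(S_up−S_dn) = (47.4680−17.5174)/(140.7000−109.8800) = 0.9718. V = [p*·47.4680 + (1−p*)·17.5174]/1.02 = 42.7072. B = V − Δ·S = -87.5126.
Each (Δ,B) replicates both successor values, so the strategy is self-financing and V0 is arbitrage-free.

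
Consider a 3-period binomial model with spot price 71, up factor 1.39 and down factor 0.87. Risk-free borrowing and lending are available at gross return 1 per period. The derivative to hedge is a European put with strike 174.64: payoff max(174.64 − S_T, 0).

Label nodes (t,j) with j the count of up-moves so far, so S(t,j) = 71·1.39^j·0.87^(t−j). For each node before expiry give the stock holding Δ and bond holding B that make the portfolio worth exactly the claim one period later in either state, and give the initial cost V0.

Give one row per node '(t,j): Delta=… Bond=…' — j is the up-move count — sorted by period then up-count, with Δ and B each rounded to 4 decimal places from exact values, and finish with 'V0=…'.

(0,0): Delta=-0.9728 Bond=172.9629
(1,0): Delta=-1.0000 Bond=174.6400
(1,1): Delta=-0.9219 Bond=167.9314
(2,0): Delta=-1.0000 Bond=174.6400
(2,1): Delta=-1.0000 Bond=174.6400
(2,2): Delta=-0.7752 Bond=147.8056
V0=103.8906

No-arbitrage ⇒ martingale measure with p* = (R−d)/(u−d) = 0.2500.
Payoff layer (t=3): V(3,0)=127.8863, V(3,1)=99.9415, V(3,2)=55.2942, V(3,3)=0.0000
Node (2,0) S=53.7399: V=(p*·99.9415+(1−p*)·127.8863)/1=120.9001; Δ=(99.9415−127.8863)/(74.6985−46.7537)=-1.0000; B=V−Δ·S=174.6400
Node (2,1) S=85.8603: V=(p*·55.2942+(1−p*)·99.9415)/1=88.7797; Δ=(55.2942−99.9415)/(119.3458−74.6985)=-1.0000; B=V−Δ·S=174.6400
Node (2,2) S=137.1791: V=(p*·0.0000+(1−p*)·55.2942)/1=41.4706; Δ=(0.0000−55.2942)/(190.6789−119.3458)=-0.7752; B=V−Δ·S=147.8056
Node (1,0) S=61.7700: V=(p*·88.7797+(1−p*)·120.9001)/1=112.8700; Δ=(88.7797−120.9001)/(85.8603−53.7399)=-1.0000; B=V−Δ·S=174.6400
Node (1,1) S=98.6900: V=(p*·41.4706+(1−p*)·88.7797)/1=76.9524; Δ=(41.4706−88.7797)/(137.1791−85.8603)=-0.9219; B=V−Δ·S=167.9314
Node (0,0) S=71.0000: V=(p*·76.9524+(1−p*)·112.8700)/1=103.8906; Δ=(76.9524−112.8700)/(98.6900−61.7700)=-0.9728; B=V−Δ·S=172.9629
Root portfolio cost Δ·71+B reproduces V0=103.8906.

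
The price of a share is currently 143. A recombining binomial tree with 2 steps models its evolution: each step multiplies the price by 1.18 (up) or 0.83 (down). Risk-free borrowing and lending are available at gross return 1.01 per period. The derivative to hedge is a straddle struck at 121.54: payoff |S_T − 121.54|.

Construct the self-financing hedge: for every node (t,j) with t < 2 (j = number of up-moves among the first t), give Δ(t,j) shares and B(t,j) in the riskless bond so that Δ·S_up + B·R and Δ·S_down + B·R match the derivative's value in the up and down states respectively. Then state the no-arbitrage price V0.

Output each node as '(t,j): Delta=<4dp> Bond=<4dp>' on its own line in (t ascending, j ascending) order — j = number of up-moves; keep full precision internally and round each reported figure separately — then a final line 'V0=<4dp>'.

(0,0): Delta=0.5575 Bond=-45.2144
(1,0): Delta=-0.1086 Bond=33.3958
(1,1): Delta=1.0000 Bond=-120.3366
V0=34.5059

No-arbitrage ⇒ martingale measure with p* = (R−d)/(u−d) = 0.5143.
Terminal values V(2,·): V(2,0)=23.0273, V(2,1)=18.5142, V(2,2)=77.5732
(1,0): S=118.6900. Δ = (V_up−V_dn)/(S_up−S_dn) = (18.5142−23.0273)/(140.0542−98.5127) = -0.1086. V = [p*·18.5142 + (1−p*)·23.0273]/1.01 = 20.5013. B = V − Δ·S = 33.3958.
(1,1): S=168.7400. Δ = (V_up−V_dn)/(S_up−S_dn) = (77.5732−18.5142)/(199.1132−140.0542) = 1.0000. V = [p*·77.5732 + (1−p*)·18.5142]/1.01 = 48.4034. B = V − Δ·S = -120.3366.
(0,0): S=143.0000. Δ = (V_up−V_dn)/(S_up−S_dn) = (48.4034−20.5013)/(168.7400−118.6900) = 0.5575. V = [p*·48.4034 + (1−p*)·20.5013]/1.01 = 34.5059. B = V − Δ·S = -45.2144.
Each (Δ,B) replicates both successor values, so the strategy is self-financing and V0 is arbitrage-free.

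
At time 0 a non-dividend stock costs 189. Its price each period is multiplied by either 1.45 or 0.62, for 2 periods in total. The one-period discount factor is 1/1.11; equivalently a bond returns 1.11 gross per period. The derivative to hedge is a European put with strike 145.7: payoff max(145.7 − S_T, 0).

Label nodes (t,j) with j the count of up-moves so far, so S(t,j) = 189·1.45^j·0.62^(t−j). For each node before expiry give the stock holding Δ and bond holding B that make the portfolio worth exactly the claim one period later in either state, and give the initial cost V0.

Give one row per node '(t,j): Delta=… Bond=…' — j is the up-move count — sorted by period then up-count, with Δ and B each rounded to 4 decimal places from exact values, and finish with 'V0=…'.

The replicating-portfolio and risk-neutral prices coincide; use p* = (1.11−0.62)/(1.45−0.62) = 0.5904 for the latter.
Terminal values V(2,·): V(2,0)=73.0484, V(2,1)=0.0000, V(2,2)=0.0000
  t=1,j=0: stock 117.1800 → up 169.9110 (V=0.0000), down 72.6516 (V=73.0484). Price 26.9581; hedge Δ=-0.7511, bond B=114.9682.
  t=1,j=1: stock 274.0500 → up 397.3725 (V=0.0000), down 169.9110 (V=0.0000). Price 0.0000; hedge Δ=0.0000, bond B=0.0000.
  t=0,j=0: stock 189.0000 → up 274.0500 (V=0.0000), down 117.1800 (V=26.9581). Price 9.9487; hedge Δ=-0.1718, bond B=42.4283.
The time-0 hedge costs 9.9487, which is the no-arbitrage price.

(0,0): Delta=-0.1718 Bond=42.4283
(1,0): Delta=-0.7511 Bond=114.9682
(1,1): Delta=0.0000 Bond=0.0000
V0=9.9487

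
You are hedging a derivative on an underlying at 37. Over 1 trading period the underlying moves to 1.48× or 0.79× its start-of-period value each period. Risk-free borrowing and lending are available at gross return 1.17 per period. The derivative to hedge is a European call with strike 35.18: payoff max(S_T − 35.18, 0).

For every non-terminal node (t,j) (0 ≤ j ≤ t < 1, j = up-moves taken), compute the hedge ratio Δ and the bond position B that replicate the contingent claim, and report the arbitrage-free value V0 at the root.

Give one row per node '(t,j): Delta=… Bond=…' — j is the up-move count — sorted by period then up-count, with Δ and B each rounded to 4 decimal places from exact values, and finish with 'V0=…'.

No-arbitrage ⇒ martingale measure with p* = (R−d)/(u−d) = 0.5507.
Payoff layer (t=1): V(1,0)=0.0000, V(1,1)=19.5800
Node (0,0) S=37.0000: V=(p*·19.5800+(1−p*)·0.0000)/1.17=9.2164; Δ=(19.5800−0.0000)/(54.7600−29.2300)=0.7669; B=V−Δ·S=-19.1604
Root portfolio cost Δ·37+B reproduces V0=9.2164.

(0,0): Delta=0.7669 Bond=-19.1604
V0=9.2164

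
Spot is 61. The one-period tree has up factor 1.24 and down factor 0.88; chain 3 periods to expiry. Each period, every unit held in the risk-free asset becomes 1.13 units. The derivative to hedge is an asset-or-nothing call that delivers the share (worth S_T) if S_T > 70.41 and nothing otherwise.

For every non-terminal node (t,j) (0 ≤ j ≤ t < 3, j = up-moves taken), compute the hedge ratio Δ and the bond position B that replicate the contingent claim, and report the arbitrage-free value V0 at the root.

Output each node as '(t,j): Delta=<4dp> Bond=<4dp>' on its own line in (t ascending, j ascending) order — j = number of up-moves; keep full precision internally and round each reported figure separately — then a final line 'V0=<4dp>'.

Under the risk-neutral measure, an up-move has probability p* = (R−d)/(u−d) = 0.6944 and values discount at R = 1.13.
Payoff layer (t=3): V(3,0)=0.0000, V(3,1)=0.0000, V(3,2)=82.5384, V(3,3)=116.3041
  t=2,j=0: stock 47.2384 → up 58.5756 (V=0.0000), down 41.5698 (V=0.0000). Price 0.0000; hedge Δ=0.0000, bond B=0.0000.
  t=2,j=1: stock 66.5632 → up 82.5384 (V=82.5384), down 58.5756 (V=0.0000). Price 50.7242; hedge Δ=3.4444, bond B=-178.5491.
  t=2,j=2: stock 93.7936 → up 116.3041 (V=116.3041), down 82.5384 (V=82.5384). Price 93.7936; hedge Δ=1.0000, bond B=0.0000.
  t=1,j=0: stock 53.6800 → up 66.5632 (V=50.7242), down 47.2384 (V=0.0000). Price 31.1727; hedge Δ=2.6248, bond B=-109.7278.
  t=1,j=1: stock 75.6400 → up 93.7936 (V=93.7936), down 66.5632 (V=50.7242). Price 71.3571; hedge Δ=1.5817, bond B=-48.2802.
  t=0,j=0: stock 61.0000 → up 75.6400 (V=71.3571), down 53.6800 (V=31.1727). Price 52.2819; hedge Δ=1.8299, bond B=-59.3415.
Root portfolio cost Δ·61+B reproduces V0=52.2819.

(0,0): Delta=1.8299 Bond=-59.3415
(1,0): Delta=2.6248 Bond=-109.7278
(1,1): Delta=1.5817 Bond=-48.2802
(2,0): Delta=0.0000 Bond=0.0000
(2,1): Delta=3.4444 Bond=-178.5491
(2,2): Delta=1.0000 Bond=0.0000
V0=52.2819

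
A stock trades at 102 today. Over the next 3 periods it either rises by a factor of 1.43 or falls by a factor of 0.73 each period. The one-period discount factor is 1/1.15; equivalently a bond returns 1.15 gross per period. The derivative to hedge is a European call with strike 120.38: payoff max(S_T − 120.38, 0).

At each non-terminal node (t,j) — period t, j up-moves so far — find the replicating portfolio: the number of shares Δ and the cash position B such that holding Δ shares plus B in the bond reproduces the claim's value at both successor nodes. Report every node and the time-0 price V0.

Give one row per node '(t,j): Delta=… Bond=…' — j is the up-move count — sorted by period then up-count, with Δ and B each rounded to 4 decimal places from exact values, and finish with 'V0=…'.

Risk-neutral probability p* = (R−d)/(u−d) = (1.15−0.73)/(1.43−0.73) = 0.6000.
At expiry t=3: V(3,0)=0.0000, V(3,1)=0.0000, V(3,2)=31.8833, V(3,3)=177.8891
Node (2,0) S=54.3558: V=(p*·0.0000+(1−p*)·0.0000)/1.15=0.0000; Δ=(0.0000−0.0000)/(77.7288−39.6797)=0.0000; B=V−Δ·S=0.0000
Node (2,1) S=106.4778: V=(p*·31.8833+(1−p*)·0.0000)/1.15=16.6347; Δ=(31.8833−0.0000)/(152.2633−77.7288)=0.4278; B=V−Δ·S=-28.9128
Node (2,2) S=208.5798: V=(p*·177.8891+(1−p*)·31.8833)/1.15=103.9015; Δ=(177.8891−31.8833)/(298.2691−152.2633)=1.0000; B=V−Δ·S=-104.6783
Node (1,0) S=74.4600: V=(p*·16.6347+(1−p*)·0.0000)/1.15=8.6790; Δ=(16.6347−0.0000)/(106.4778−54.3558)=0.3192; B=V−Δ·S=-15.0849
Node (1,1) S=145.8600: V=(p*·103.9015+(1−p*)·16.6347)/1.15=59.9955; Δ=(103.9015−16.6347)/(208.5798−106.4778)=0.8547; B=V−Δ·S=-64.6714
Node (0,0) S=102.0000: V=(p*·59.9955+(1−p*)·8.6790)/1.15=34.3208; Δ=(59.9955−8.6790)/(145.8600−74.4600)=0.7187; B=V−Δ·S=-38.9885
Self-financing check: at every node Δ·S+B equals the discounted successor values.

(0,0): Delta=0.7187 Bond=-38.9885
(1,0): Delta=0.3192 Bond=-15.0849
(1,1): Delta=0.8547 Bond=-64.6714
(2,0): Delta=0.0000 Bond=0.0000
(2,1): Delta=0.4278 Bond=-28.9128
(2,2): Delta=1.0000 Bond=-104.6783
V0=34.3208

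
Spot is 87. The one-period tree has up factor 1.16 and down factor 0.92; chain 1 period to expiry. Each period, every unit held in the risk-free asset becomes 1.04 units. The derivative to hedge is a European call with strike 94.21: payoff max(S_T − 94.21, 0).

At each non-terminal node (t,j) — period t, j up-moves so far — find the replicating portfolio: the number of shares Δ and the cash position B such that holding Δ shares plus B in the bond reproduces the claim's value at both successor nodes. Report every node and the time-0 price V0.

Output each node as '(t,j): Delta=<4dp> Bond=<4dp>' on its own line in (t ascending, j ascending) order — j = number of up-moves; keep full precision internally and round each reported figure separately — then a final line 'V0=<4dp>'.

No-arbitrage ⇒ martingale measure with p* = (R−d)/(u−d) = 0.5000.
Terminal values V(1,·): V(1,0)=0.0000, V(1,1)=6.7100
Node (0,0) S=87.0000: V=(p*·6.7100+(1−p*)·0.0000)/1.04=3.2260; Δ=(6.7100−0.0000)/(100.9200−80.0400)=0.3214; B=V−Δ·S=-24.7324
Root portfolio cost Δ·87+B reproduces V0=3.2260.

(0,0): Delta=0.3214 Bond=-24.7324
V0=3.2260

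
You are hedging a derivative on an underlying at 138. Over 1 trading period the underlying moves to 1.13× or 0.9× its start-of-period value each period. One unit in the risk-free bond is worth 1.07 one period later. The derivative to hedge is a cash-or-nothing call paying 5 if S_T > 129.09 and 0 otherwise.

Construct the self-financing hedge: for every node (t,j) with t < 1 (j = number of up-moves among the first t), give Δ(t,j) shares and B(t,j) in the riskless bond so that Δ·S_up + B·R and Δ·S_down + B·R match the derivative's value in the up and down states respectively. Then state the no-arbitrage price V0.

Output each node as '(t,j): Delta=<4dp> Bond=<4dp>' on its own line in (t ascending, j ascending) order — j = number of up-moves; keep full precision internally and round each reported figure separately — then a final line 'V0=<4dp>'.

(0,0): Delta=0.1575 Bond=-18.2852
V0=3.4539

Under the risk-neutral measure, an up-move has probability p* = (R−d)/(u−d) = 0.7391 and values discount at R = 1.07.
Payoff layer (t=1): V(1,0)=0.0000, V(1,1)=5.0000
(0,0): S=138.0000. Δ = (V_up−V_dn)/(S_up−S_dn) = (5.0000−0.0000)/(155.9400−124.2000) = 0.1575. V = [p*·5.0000 + (1−p*)·0.0000]/1.07 = 3.4539. B = V − Δ·S = -18.2852.
Root portfolio cost Δ·138+B reproduces V0=3.4539.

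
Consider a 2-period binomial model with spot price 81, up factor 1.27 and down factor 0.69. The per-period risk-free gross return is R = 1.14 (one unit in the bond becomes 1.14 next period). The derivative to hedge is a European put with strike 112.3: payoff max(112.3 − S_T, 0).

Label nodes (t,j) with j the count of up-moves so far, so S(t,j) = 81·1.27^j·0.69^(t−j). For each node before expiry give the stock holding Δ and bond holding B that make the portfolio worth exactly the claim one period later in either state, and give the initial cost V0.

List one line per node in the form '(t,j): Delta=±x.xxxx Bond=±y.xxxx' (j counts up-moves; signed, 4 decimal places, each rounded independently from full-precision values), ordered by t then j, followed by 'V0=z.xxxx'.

(0,0): Delta=-0.7342 Bond=73.3822
(1,0): Delta=-1.0000 Bond=98.5088
(1,1): Delta=-0.6925 Bond=79.3648
V0=13.9084

Since d<R<u, set p* = (R−d)/(u−d) = 0.7759; price each node as the discounted p*-expectation of its children.
At expiry t=2: V(2,0)=73.7359, V(2,1)=41.3197, V(2,2)=0.0000
Node (1,0) S=55.8900: V=(p*·41.3197+(1−p*)·73.7359)/1.14=42.6188; Δ=(41.3197−73.7359)/(70.9803−38.5641)=-1.0000; B=V−Δ·S=98.5088
Node (1,1) S=102.8700: V=(p*·0.0000+(1−p*)·41.3197)/1.14=8.1240; Δ=(0.0000−41.3197)/(130.6449−70.9803)=-0.6925; B=V−Δ·S=79.3648
Node (0,0) S=81.0000: V=(p*·8.1240+(1−p*)·42.6188)/1.14=13.9084; Δ=(8.1240−42.6188)/(102.8700−55.8900)=-0.7342; B=V−Δ·S=73.3822
Self-financing check: at every node Δ·S+B equals the discounted successor values.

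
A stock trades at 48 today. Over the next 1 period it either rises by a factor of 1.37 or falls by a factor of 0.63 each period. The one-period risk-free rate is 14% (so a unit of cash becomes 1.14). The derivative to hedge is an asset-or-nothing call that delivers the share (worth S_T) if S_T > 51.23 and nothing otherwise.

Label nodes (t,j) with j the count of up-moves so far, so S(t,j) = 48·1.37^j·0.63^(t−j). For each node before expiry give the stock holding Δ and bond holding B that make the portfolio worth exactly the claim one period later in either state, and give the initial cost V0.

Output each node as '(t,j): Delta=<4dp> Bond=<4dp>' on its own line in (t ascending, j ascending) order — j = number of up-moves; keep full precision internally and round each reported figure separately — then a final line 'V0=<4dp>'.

Risk-neutral probability p* = (R−d)/(u−d) = (1.14−0.63)/(1.37−0.63) = 0.6892.
Terminal values V(1,·): V(1,0)=0.0000, V(1,1)=65.7600
Node (0,0) S=48.0000: V=(p*·65.7600+(1−p*)·0.0000)/1.14=39.7553; Δ=(65.7600−0.0000)/(65.7600−30.2400)=1.8514; B=V−Δ·S=-49.1095
Each (Δ,B) replicates both successor values, so the strategy is self-financing and V0 is arbitrage-free.

(0,0): Delta=1.8514 Bond=-49.1095
V0=39.7553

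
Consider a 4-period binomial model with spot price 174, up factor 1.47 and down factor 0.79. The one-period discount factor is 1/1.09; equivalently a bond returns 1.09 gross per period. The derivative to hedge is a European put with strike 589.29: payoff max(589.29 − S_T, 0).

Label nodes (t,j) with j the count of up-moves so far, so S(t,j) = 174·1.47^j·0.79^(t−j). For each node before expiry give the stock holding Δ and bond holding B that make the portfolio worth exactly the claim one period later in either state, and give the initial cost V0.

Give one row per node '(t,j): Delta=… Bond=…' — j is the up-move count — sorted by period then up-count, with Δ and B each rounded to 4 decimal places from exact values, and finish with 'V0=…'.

The replicating-portfolio and risk-neutral prices coincide; use p* = (1.09−0.79)/(1.47−0.79) = 0.4412 for the latter.
Terminal payoffs: V(4,0)=521.5169, V(4,1)=463.1805, V(4,2)=354.6305, V(4,3)=152.6451, V(4,4)=0.0000
Node (3,0) S=85.7888: V=(p*·463.1805+(1−p*)·521.5169)/1.09=454.8442; Δ=(463.1805−521.5169)/(126.1095−67.7731)=-1.0000; B=V−Δ·S=540.6330
Node (3,1) S=159.6323: V=(p*·354.6305+(1−p*)·463.1805)/1.09=381.0007; Δ=(354.6305−463.1805)/(234.6595−126.1095)=-1.0000; B=V−Δ·S=540.6330
Node (3,2) S=297.0373: V=(p*·152.6451+(1−p*)·354.6305)/1.09=243.5957; Δ=(152.6451−354.6305)/(436.6449−234.6595)=-1.0000; B=V−Δ·S=540.6330
Node (3,3) S=552.7150: V=(p*·0.0000+(1−p*)·152.6451)/1.09=78.2584; Δ=(0.0000−152.6451)/(812.4911−436.6449)=-0.4061; B=V−Δ·S=302.7366
Node (2,0) S=108.5934: V=(p*·381.0007+(1−p*)·454.8442)/1.09=387.4002; Δ=(381.0007−454.8442)/(159.6323−85.7888)=-1.0000; B=V−Δ·S=495.9936
Node (2,1) S=202.0662: V=(p*·243.5957+(1−p*)·381.0007)/1.09=293.9274; Δ=(243.5957−381.0007)/(297.0373−159.6323)=-1.0000; B=V−Δ·S=495.9936
Node (2,2) S=375.9966: V=(p*·78.2584+(1−p*)·243.5957)/1.09=156.5622; Δ=(78.2584−243.5957)/(552.7150−297.0373)=-0.6467; B=V−Δ·S=399.7052
Node (1,0) S=137.4600: V=(p*·293.9274+(1−p*)·387.4002)/1.09=317.5800; Δ=(293.9274−387.4002)/(202.0662−108.5934)=-1.0000; B=V−Δ·S=455.0400
Node (1,1) S=255.7800: V=(p*·156.5622+(1−p*)·293.9274)/1.09=214.0597; Δ=(156.5622−293.9274)/(375.9966−202.0662)=-0.7898; B=V−Δ·S=416.0674
Node (0,0) S=174.0000: V=(p*·214.0597+(1−p*)·317.5800)/1.09=249.4581; Δ=(214.0597−317.5800)/(255.7800−137.4600)=-0.8749; B=V−Δ·S=401.6938
Root portfolio cost Δ·174+B reproduces V0=249.4581.

(0,0): Delta=-0.8749 Bond=401.6938
(1,0): Delta=-1.0000 Bond=455.0400
(1,1): Delta=-0.7898 Bond=416.0674
(2,0): Delta=-1.0000 Bond=495.9936
(2,1): Delta=-1.0000 Bond=495.9936
(2,2): Delta=-0.6467 Bond=399.7052
(3,0): Delta=-1.0000 Bond=540.6330
(3,1): Delta=-1.0000 Bond=540.6330
(3,2): Delta=-1.0000 Bond=540.6330
(3,3): Delta=-0.4061 Bond=302.7366
V0=249.4581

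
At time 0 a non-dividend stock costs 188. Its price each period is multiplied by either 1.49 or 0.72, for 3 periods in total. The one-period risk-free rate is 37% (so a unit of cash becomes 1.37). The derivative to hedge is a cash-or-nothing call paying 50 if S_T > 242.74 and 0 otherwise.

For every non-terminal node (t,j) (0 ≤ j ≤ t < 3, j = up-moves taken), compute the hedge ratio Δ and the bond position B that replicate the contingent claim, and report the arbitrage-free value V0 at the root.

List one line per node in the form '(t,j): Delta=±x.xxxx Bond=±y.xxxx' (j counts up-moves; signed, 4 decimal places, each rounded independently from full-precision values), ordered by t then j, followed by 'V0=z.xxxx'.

(0,0): Delta=0.0484 Bond=9.0725
(1,0): Delta=0.2956 Bond=-21.0278
(1,1): Delta=0.0264 Bond=18.6060
(2,0): Delta=0.0000 Bond=0.0000
(2,1): Delta=0.3220 Bond=-34.1265
(2,2): Delta=0.0000 Bond=36.4964
V0=18.1754

Risk-neutral probability p* = (R−d)/(u−d) = (1.37−0.72)/(1.49−0.72) = 0.8442.
Terminal payoffs: V(3,0)=0.0000, V(3,1)=0.0000, V(3,2)=50.0000, V(3,3)=50.0000
Node (2,0) S=97.4592: V=(p*·0.0000+(1−p*)·0.0000)/1.37=0.0000; Δ=(0.0000−0.0000)/(145.2142−70.1706)=0.0000; B=V−Δ·S=0.0000
Node (2,1) S=201.6864: V=(p*·50.0000+(1−p*)·0.0000)/1.37=30.8086; Δ=(50.0000−0.0000)/(300.5127−145.2142)=0.3220; B=V−Δ·S=-34.1265
Node (2,2) S=417.3788: V=(p*·50.0000+(1−p*)·50.0000)/1.37=36.4964; Δ=(50.0000−50.0000)/(621.8944−300.5127)=0.0000; B=V−Δ·S=36.4964
Node (1,0) S=135.3600: V=(p*·30.8086+(1−p*)·0.0000)/1.37=18.9834; Δ=(30.8086−0.0000)/(201.6864−97.4592)=0.2956; B=V−Δ·S=-21.0278
Node (1,1) S=280.1200: V=(p*·36.4964+(1−p*)·30.8086)/1.37=25.9927; Δ=(36.4964−30.8086)/(417.3788−201.6864)=0.0264; B=V−Δ·S=18.6060
Node (0,0) S=188.0000: V=(p*·25.9927+(1−p*)·18.9834)/1.37=18.1754; Δ=(25.9927−18.9834)/(280.1200−135.3600)=0.0484; B=V−Δ·S=9.0725
Check: Δ(0,0)·S0 + B(0,0) = 18.1754 = V0.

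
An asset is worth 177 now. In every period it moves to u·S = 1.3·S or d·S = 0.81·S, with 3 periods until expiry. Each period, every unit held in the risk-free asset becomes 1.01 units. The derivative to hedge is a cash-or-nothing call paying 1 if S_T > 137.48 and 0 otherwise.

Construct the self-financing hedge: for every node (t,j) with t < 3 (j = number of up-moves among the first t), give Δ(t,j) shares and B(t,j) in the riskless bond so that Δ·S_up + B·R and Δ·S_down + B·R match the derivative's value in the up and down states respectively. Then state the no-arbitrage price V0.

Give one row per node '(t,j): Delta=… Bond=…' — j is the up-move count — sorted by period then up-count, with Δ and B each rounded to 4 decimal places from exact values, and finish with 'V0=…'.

(0,0): Delta=0.0040 Bond=0.0686
(1,0): Delta=0.0083 Bond=-0.5589
(1,1): Delta=0.0000 Bond=0.9803
(2,0): Delta=0.0176 Bond=-1.6367
(2,1): Delta=0.0000 Bond=0.9901
(2,2): Delta=0.0000 Bond=0.9901
V0=0.7694

Since d<R<u, set p* = (R−d)/(u−d) = 0.4082; price each node as the discounted p*-expectation of its children.
Terminal payoffs: V(3,0)=0.0000, V(3,1)=1.0000, V(3,2)=1.0000, V(3,3)=1.0000
Node (2,0) S=116.1297: V=(p*·1.0000+(1−p*)·0.0000)/1.01=0.4041; Δ=(1.0000−0.0000)/(150.9686−94.0651)=0.0176; B=V−Δ·S=-1.6367
Node (2,1) S=186.3810: V=(p*·1.0000+(1−p*)·1.0000)/1.01=0.9901; Δ=(1.0000−1.0000)/(242.2953−150.9686)=0.0000; B=V−Δ·S=0.9901
Node (2,2) S=299.1300: V=(p*·1.0000+(1−p*)·1.0000)/1.01=0.9901; Δ=(1.0000−1.0000)/(388.8690−242.2953)=0.0000; B=V−Δ·S=0.9901
Node (1,0) S=143.3700: V=(p*·0.9901+(1−p*)·0.4041)/1.01=0.6369; Δ=(0.9901−0.4041)/(186.3810−116.1297)=0.0083; B=V−Δ·S=-0.5589
Node (1,1) S=230.1000: V=(p*·0.9901+(1−p*)·0.9901)/1.01=0.9803; Δ=(0.9901−0.9901)/(299.1300−186.3810)=0.0000; B=V−Δ·S=0.9803
Node (0,0) S=177.0000: V=(p*·0.9803+(1−p*)·0.6369)/1.01=0.7694; Δ=(0.9803−0.6369)/(230.1000−143.3700)=0.0040; B=V−Δ·S=0.0686
Self-financing check: at every node Δ·S+B equals the discounted successor values.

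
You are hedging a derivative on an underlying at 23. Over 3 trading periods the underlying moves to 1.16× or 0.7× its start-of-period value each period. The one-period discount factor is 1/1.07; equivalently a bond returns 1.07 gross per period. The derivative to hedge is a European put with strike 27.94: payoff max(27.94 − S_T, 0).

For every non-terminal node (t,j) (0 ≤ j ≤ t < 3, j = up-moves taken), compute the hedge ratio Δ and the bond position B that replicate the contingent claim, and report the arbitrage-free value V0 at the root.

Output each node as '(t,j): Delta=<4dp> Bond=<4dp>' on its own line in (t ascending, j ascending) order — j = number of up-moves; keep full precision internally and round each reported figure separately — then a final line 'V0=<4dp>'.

The replicating-portfolio and risk-neutral prices coincide; use p* = (1.07−0.7)/(1.16−0.7) = 0.8043 for the latter.
Payoff layer (t=3): V(3,0)=20.0510, V(3,1)=14.8668, V(3,2)=6.2758, V(3,3)=0.0000
(2,0): S=11.2700. Δ = (V_up−V_dn)/(S_up−S_dn) = (14.8668−20.0510)/(13.0732−7.8890) = -1.0000. V = [p*·14.8668 + (1−p*)·20.0510]/1.07 = 14.8421. B = V − Δ·S = 26.1121.
(2,1): S=18.6760. Δ = (V_up−V_dn)/(S_up−S_dn) = (6.2758−14.8668)/(21.6642−13.0732) = -1.0000. V = [p*·6.2758 + (1−p*)·14.8668]/1.07 = 7.4361. B = V − Δ·S = 26.1121.
(2,2): S=30.9488. Δ = (V_up−V_dn)/(S_up−S_dn) = (0.0000−6.2758)/(35.9006−21.6642) = -0.4408. V = [p*·0.0000 + (1−p*)·6.2758]/1.07 = 1.1476. B = V − Δ·S = 14.7907.
(1,0): S=16.1000. Δ = (V_up−V_dn)/(S_up−S_dn) = (7.4361−14.8421)/(18.6760−11.2700) = -1.0000. V = [p*·7.4361 + (1−p*)·14.8421]/1.07 = 8.3039. B = V − Δ·S = 24.4039.
(1,1): S=26.6800. Δ = (V_up−V_dn)/(S_up−S_dn) = (1.1476−7.4361)/(30.9488−18.6760) = -0.5124. V = [p*·1.1476 + (1−p*)·7.4361]/1.07 = 2.2224. B = V − Δ·S = 15.8932.
(0,0): S=23.0000. Δ = (V_up−V_dn)/(S_up−S_dn) = (2.2224−8.3039)/(26.6800−16.1000) = -0.5748. V = [p*·2.2224 + (1−p*)·8.3039]/1.07 = 3.1890. B = V − Δ·S = 16.4097.
Root portfolio cost Δ·23+B reproduces V0=3.1890.

(0,0): Delta=-0.5748 Bond=16.4097
(1,0): Delta=-1.0000 Bond=24.4039
(1,1): Delta=-0.5124 Bond=15.8932
(2,0): Delta=-1.0000 Bond=26.1121
(2,1): Delta=-1.0000 Bond=26.1121
(2,2): Delta=-0.4408 Bond=14.7907
V0=3.1890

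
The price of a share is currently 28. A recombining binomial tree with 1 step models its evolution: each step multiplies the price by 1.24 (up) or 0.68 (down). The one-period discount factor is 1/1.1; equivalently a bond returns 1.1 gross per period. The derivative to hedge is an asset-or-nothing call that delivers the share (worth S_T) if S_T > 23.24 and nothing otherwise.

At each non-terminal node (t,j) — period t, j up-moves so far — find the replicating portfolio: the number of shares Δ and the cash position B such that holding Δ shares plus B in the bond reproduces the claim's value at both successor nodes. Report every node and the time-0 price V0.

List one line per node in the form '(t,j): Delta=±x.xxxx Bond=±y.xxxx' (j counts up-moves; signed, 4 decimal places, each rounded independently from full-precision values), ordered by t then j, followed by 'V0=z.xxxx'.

(0,0): Delta=2.2143 Bond=-38.3273
V0=23.6727

Since d<R<u, set p* = (R−d)/(u−d) = 0.7500; price each node as the discounted p*-expectation of its children.
Terminal payoffs: V(1,0)=0.0000, V(1,1)=34.7200
Node (0,0) S=28.0000: V=(p*·34.7200+(1−p*)·0.0000)/1.1=23.6727; Δ=(34.7200−0.0000)/(34.7200−19.0400)=2.2143; B=V−Δ·S=-38.3273
The time-0 hedge costs 23.6727, which is the no-arbitrage price.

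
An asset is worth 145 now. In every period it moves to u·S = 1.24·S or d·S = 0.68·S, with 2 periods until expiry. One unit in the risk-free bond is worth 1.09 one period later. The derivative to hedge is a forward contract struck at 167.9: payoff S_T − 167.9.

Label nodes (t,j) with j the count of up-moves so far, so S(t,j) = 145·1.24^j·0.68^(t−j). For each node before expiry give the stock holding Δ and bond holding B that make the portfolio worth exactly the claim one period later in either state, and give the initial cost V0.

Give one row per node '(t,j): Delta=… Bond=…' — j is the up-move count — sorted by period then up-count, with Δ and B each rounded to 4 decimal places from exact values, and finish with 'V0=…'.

Risk-neutral probability p* = (R−d)/(u−d) = (1.09−0.68)/(1.24−0.68) = 0.7321.
Payoff layer (t=2): V(2,0)=-100.8520, V(2,1)=-45.6360, V(2,2)=55.0520
  t=1,j=0: stock 98.6000 → up 122.2640 (V=-45.6360), down 67.0480 (V=-100.8520). Price -55.4367; hedge Δ=1.0000, bond B=-154.0367.
  t=1,j=1: stock 179.8000 → up 222.9520 (V=55.0520), down 122.2640 (V=-45.6360). Price 25.7633; hedge Δ=1.0000, bond B=-154.0367.
  t=0,j=0: stock 145.0000 → up 179.8000 (V=25.7633), down 98.6000 (V=-55.4367). Price 3.6819; hedge Δ=1.0000, bond B=-141.3181.
Self-financing check: at every node Δ·S+B equals the discounted successor values.

(0,0): Delta=1.0000 Bond=-141.3181
(1,0): Delta=1.0000 Bond=-154.0367
(1,1): Delta=1.0000 Bond=-154.0367
V0=3.6819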